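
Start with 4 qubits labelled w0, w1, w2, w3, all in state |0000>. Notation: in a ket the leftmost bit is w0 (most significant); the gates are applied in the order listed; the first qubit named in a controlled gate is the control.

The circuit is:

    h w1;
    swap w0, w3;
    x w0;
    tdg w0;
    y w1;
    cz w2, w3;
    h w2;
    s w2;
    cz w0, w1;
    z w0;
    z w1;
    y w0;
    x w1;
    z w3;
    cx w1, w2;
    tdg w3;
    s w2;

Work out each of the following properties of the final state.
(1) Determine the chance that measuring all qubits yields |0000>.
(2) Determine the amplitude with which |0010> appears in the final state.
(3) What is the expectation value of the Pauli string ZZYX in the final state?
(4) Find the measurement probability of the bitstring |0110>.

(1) The probability of measuring |0000> is 1/4.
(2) The amplitude on |0010> is -exp(3*I*pi/4)/2.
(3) The expectation value of ZZYX is 0.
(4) The probability of measuring |0110> is 1/4.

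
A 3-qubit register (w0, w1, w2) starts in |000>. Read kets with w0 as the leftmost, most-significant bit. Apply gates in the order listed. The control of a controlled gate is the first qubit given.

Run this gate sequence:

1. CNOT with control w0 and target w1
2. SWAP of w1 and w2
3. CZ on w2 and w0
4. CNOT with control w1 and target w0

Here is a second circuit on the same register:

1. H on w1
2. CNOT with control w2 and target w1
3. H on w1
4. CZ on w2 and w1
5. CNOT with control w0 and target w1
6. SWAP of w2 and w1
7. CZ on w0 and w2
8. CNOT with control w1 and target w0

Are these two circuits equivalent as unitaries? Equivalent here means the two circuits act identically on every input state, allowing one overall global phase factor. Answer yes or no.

Yes, they are equivalent — the unitaries differ by at most a global phase.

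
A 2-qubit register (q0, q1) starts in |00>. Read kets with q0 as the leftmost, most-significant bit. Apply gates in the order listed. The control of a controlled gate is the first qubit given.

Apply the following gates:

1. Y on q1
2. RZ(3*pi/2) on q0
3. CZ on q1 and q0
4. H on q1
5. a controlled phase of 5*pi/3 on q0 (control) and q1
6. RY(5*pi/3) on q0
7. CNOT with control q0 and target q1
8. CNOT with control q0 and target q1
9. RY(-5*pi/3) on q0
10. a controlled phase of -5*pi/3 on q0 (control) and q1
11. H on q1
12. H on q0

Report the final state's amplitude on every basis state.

The final amplitudes are 0 on |00>, -sqrt(2)*exp(3*I*pi/4)/2 on |01>, 0 on |10>, -sqrt(2)*exp(3*I*pi/4)/2 on |11>. Key observation: gates 4-11 undo each other exactly, leaving only the rest of the circuit to track.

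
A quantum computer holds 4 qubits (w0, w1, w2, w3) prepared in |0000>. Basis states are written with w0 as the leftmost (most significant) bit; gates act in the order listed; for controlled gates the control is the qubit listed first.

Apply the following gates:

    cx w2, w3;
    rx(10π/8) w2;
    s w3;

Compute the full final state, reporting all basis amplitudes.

After the circuit, the state carries amplitude -sqrt(2 - sqrt(2))/2 on |0000>, -I*sqrt(sqrt(2) + 2)/2 on |0010>, and 0 on every other basis state.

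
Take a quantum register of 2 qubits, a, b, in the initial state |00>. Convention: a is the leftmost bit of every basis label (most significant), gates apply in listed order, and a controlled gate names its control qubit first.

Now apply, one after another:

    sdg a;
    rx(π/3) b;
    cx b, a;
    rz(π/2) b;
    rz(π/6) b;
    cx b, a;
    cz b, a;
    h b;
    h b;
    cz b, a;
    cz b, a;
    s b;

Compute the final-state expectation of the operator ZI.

The observable ZI averages to 1. Key observation: gates 7-10 undo each other exactly, leaving only the rest of the circuit to track.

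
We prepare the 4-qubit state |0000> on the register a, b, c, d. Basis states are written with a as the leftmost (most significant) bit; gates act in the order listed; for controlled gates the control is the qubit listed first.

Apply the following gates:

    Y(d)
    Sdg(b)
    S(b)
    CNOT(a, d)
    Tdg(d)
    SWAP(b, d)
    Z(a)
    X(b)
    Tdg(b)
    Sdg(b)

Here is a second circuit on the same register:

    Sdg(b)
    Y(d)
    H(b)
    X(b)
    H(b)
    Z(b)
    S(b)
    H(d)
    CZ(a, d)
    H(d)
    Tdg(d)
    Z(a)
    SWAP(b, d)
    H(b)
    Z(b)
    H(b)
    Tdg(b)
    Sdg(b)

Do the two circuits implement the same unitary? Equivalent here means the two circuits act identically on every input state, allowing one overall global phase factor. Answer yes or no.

Yes: on every input state the two circuits agree up to one overall phase factor.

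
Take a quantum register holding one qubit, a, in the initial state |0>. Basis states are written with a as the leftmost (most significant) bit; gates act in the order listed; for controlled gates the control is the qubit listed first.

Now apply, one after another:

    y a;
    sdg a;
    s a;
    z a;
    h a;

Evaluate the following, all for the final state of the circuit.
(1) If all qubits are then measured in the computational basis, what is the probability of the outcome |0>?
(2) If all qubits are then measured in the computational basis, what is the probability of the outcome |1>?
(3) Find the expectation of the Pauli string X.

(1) A full measurement returns |0> with probability 1/2.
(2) The probability of measuring |1> is 1/2.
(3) The expectation value of X is -1.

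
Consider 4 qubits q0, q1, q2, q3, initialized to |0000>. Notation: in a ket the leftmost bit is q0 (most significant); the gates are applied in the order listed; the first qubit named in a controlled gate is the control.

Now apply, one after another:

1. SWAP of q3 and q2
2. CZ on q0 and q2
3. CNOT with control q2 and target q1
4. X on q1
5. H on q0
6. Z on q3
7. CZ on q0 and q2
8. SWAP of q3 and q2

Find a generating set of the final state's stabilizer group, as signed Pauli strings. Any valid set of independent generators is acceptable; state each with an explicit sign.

The final state is stabilized by the group generated by +XIII, -IZII, +IIZI, +IIIZ; other independent generating sets are equally valid.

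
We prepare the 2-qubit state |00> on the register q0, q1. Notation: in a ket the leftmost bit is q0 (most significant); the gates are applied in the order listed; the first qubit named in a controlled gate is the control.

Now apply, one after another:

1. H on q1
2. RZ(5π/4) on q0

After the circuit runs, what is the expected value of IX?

The expectation value of IX is 1.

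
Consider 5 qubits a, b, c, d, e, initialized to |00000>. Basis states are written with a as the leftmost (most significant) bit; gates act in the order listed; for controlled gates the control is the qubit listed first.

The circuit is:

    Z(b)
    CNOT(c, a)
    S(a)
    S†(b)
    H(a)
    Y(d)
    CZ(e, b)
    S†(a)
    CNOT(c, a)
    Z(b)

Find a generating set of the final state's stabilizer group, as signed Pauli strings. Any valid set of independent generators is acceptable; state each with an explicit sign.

The final state is stabilized by the group generated by -YIIII, +IZIII, +IIZII, -IIIZI, +IIIIZ; other independent generating sets are equally valid.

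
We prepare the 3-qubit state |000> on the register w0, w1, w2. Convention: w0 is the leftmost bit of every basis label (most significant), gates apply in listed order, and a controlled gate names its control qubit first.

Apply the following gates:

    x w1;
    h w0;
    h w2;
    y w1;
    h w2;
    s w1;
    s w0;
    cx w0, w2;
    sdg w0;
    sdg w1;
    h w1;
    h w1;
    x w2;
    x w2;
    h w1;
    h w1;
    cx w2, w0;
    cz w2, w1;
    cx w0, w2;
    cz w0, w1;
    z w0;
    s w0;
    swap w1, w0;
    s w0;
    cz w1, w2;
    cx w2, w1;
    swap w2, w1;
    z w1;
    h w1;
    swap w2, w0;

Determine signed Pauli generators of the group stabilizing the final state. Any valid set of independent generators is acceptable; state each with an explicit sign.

One valid set of independent stabilizer generators is -XZI, +ZXI, +IIZ (any independent generating set of the same group is equally correct).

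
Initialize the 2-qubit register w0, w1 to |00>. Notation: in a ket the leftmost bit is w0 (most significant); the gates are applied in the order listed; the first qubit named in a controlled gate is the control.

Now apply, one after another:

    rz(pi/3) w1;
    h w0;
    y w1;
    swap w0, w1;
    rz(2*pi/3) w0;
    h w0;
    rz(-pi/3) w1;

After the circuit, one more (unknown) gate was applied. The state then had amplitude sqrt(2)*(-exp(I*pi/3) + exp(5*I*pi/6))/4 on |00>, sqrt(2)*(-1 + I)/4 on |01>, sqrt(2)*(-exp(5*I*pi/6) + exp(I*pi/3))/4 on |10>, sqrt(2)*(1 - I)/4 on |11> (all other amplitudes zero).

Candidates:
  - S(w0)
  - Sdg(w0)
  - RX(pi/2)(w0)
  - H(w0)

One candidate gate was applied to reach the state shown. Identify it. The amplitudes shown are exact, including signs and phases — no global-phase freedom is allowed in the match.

It was RX(pi/2)(w0) that produced the state shown.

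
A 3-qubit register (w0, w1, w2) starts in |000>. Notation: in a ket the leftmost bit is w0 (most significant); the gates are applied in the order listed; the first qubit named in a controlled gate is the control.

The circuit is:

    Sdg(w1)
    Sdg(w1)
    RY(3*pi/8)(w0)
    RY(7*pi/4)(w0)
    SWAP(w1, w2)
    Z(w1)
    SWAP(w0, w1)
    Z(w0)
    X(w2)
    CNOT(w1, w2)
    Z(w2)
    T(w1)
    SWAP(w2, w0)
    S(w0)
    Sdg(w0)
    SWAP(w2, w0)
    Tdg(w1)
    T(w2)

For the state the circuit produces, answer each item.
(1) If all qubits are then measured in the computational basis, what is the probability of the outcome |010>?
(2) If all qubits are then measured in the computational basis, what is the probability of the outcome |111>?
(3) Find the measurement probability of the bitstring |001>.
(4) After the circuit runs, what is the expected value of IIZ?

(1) Outcome |010> occurs with probability -2*sqrt(1/2 - sqrt(2)/4)*sqrt(sqrt(2)/4 + 1/2)*sin(3*pi/16)*cos(3*pi/16) - sqrt(2)*cos(3*pi/16)**2/4 + sqrt(2)*sin(3*pi/16)**2/4 + sin(3*pi/16)**2/2 + cos(3*pi/16)**2/2. Key observation: steps 12-17 multiply out to the identity, so the circuit reduces to the remaining gates.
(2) A full measurement returns |111> with probability 0.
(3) The probability of measuring |001> is -sqrt(2)*sin(3*pi/16)**2/4 + sin(3*pi/16)**2/2 + sqrt(2)*cos(3*pi/16)**2/4 + 2*sqrt(1/2 - sqrt(2)/4)*sqrt(sqrt(2)/4 + 1/2)*sin(3*pi/16)*cos(3*pi/16) + cos(3*pi/16)**2/2.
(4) The expectation value of IIZ is -4*sqrt(1/2 - sqrt(2)/4)*sqrt(sqrt(2)/4 + 1/2)*sin(3*pi/16)*cos(3*pi/16) - sqrt(2)*cos(3*pi/16)**2/2 + sqrt(2)*sin(3*pi/16)**2/2.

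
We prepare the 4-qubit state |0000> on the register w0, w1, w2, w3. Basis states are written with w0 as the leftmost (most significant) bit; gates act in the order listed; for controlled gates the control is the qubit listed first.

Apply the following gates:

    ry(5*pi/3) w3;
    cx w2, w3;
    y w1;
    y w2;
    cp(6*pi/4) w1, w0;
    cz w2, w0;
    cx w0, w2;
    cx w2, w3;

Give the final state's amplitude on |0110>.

The final state's coefficient on |0110> equals -1/2.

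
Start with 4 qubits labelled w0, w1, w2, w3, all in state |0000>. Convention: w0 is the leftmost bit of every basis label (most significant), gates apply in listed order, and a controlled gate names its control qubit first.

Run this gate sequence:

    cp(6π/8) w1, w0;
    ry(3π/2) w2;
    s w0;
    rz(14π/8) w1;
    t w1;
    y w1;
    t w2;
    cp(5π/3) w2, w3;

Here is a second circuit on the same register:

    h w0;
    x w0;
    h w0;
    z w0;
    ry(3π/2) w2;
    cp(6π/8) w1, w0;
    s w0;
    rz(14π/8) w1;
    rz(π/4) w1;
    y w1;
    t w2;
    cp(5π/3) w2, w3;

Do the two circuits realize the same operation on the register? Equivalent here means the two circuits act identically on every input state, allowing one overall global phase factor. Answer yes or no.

Yes, they are equivalent — the unitaries differ by at most a global phase.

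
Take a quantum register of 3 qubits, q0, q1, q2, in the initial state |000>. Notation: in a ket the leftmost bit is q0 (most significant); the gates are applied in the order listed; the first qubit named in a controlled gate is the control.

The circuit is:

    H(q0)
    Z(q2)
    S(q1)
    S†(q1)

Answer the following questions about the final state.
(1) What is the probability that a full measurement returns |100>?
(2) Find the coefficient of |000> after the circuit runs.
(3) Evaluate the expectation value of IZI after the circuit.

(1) Outcome |100> occurs with probability 1/2. Key observation: steps 3-4 multiply out to the identity, so the circuit reduces to the remaining gates.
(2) The amplitude on |000> is sqrt(2)/2.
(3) The expectation value of IZI is 1.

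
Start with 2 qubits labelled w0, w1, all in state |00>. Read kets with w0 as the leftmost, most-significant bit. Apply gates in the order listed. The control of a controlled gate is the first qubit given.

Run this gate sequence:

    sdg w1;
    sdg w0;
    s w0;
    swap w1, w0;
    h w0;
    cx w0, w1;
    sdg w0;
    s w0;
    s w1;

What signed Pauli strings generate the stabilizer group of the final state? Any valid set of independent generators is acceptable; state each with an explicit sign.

The final state is stabilized by the group generated by +XY, +ZZ; other independent generating sets are equally valid.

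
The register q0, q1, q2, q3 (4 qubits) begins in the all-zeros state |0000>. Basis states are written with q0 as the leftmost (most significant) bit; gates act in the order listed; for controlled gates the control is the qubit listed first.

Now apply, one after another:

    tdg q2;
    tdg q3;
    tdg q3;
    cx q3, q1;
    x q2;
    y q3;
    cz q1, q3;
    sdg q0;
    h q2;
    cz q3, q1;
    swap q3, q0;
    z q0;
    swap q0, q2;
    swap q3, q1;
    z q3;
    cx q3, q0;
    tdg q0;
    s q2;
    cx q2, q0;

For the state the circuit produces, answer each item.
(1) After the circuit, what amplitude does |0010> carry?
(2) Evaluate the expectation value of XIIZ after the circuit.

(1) The amplitude on |0010> is sqrt(2)*exp(3*I*pi/4)/2.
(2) The observable XIIZ averages to -sqrt(2)/2.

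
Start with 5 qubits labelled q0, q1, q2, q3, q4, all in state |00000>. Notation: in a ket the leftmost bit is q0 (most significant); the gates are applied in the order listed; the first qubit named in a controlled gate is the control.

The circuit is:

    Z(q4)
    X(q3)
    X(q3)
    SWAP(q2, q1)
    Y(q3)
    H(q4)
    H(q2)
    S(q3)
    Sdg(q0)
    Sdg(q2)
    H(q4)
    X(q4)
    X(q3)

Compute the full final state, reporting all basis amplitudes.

After the circuit, the state carries amplitude -sqrt(2)/2 on |00001>, sqrt(2)*I/2 on |00101>, and 0 on every other basis state.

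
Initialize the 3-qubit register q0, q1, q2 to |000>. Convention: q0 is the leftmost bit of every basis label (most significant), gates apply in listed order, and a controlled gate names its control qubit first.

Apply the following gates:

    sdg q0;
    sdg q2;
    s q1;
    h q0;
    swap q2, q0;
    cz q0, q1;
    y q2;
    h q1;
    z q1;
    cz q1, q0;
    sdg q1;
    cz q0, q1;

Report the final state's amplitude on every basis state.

The final amplitudes are -I/2 on |000>, I/2 on |001>, 1/2 on |010>, -1/2 on |011>, 0 on |100>, 0 on |101>, 0 on |110>, 0 on |111>.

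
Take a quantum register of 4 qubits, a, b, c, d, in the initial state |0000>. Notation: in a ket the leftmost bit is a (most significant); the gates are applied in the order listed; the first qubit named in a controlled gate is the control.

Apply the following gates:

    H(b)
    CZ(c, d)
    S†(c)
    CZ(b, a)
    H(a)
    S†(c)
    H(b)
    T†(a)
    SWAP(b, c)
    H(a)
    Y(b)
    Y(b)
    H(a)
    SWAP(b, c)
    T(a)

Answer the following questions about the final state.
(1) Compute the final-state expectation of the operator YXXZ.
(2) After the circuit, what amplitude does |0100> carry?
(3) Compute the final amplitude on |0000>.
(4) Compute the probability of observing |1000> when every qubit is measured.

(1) The observable YXXZ averages to 0. Key observation: steps 8-15 multiply out to the identity, so the circuit reduces to the remaining gates.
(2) The final state's coefficient on |0100> equals 0.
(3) The final state's coefficient on |0000> equals sqrt(2)/2.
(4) A full measurement returns |1000> with probability 1/2.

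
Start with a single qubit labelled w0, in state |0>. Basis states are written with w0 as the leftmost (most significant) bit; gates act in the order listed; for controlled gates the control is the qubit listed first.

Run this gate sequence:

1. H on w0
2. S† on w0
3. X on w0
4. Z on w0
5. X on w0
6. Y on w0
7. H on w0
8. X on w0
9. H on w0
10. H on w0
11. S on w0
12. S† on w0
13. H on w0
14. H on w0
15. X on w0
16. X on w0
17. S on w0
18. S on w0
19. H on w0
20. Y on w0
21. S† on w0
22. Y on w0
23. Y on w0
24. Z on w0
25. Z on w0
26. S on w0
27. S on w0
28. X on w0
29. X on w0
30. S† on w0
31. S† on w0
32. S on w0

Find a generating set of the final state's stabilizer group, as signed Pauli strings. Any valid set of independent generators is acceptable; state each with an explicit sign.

One valid set of independent stabilizer generators is +Y (any independent generating set of the same group is equally correct). Key observation: gates 8-15 undo each other exactly, leaving only the rest of the circuit to track.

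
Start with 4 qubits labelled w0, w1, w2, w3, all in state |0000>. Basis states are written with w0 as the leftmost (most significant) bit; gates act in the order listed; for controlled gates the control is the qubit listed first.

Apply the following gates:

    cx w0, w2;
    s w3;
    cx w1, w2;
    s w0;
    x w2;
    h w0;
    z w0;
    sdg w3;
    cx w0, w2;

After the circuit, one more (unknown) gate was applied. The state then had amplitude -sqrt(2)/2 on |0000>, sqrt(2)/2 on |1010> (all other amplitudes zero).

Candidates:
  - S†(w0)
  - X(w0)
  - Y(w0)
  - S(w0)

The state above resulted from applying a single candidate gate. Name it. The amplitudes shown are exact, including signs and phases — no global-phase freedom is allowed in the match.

It was X(w0) that produced the state shown.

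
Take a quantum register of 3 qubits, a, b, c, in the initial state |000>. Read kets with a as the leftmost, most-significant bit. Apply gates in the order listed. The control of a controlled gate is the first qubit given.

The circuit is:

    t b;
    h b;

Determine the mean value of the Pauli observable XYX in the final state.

The observable XYX averages to 0.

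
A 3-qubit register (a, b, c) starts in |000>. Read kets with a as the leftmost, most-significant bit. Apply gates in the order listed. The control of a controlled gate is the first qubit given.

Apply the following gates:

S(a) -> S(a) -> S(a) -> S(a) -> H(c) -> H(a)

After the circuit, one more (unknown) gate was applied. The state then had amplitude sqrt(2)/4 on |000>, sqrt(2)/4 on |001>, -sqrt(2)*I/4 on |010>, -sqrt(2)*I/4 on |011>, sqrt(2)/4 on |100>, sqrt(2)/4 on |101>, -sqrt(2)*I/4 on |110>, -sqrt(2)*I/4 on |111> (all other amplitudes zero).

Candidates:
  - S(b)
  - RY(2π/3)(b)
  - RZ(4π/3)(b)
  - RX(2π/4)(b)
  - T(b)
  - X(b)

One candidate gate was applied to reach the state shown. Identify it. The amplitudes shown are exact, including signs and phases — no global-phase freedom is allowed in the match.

It was RX(2π/4)(b) that produced the state shown. Key observation: gates 1-4 undo each other exactly, leaving only the rest of the circuit to track.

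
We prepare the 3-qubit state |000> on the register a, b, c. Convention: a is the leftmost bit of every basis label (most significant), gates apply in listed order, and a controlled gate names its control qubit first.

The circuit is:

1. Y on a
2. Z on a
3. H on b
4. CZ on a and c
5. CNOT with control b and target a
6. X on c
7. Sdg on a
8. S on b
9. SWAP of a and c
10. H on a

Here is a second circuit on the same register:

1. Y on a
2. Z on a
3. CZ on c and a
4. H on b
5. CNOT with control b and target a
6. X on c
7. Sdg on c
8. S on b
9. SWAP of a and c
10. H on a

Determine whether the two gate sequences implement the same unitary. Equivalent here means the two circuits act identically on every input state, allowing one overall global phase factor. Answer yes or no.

No, they are not equivalent — no single phase factor reconciles the two unitaries.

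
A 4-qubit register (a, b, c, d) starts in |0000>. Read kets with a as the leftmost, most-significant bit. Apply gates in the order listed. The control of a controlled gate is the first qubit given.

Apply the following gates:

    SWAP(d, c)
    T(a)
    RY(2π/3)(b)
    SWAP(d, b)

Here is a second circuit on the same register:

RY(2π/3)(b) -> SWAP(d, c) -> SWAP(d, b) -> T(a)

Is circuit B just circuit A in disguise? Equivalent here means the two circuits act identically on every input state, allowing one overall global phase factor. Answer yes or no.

Yes: on every input state the two circuits agree up to one overall phase factor.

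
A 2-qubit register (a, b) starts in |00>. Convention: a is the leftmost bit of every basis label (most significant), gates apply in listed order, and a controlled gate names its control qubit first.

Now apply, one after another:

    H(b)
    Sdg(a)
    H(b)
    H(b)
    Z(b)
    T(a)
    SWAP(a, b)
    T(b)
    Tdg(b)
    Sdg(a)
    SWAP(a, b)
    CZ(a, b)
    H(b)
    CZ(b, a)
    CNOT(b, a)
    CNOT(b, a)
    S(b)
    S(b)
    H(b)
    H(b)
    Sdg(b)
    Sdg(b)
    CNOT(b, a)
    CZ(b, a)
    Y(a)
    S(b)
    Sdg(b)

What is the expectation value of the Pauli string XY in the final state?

The expectation value of XY is -1.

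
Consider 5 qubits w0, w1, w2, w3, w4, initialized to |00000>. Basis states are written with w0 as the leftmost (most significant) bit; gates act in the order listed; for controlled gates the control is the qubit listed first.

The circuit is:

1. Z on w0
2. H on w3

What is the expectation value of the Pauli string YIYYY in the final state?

In the final state, YIYYY has expectation 0.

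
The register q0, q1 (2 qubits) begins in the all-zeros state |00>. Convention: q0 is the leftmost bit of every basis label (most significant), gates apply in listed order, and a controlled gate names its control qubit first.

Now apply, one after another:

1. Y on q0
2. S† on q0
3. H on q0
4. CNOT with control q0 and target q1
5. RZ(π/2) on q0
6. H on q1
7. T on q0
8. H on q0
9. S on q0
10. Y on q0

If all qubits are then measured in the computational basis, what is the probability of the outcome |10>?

Outcome |10> occurs with probability sqrt(2)/8 + 1/4.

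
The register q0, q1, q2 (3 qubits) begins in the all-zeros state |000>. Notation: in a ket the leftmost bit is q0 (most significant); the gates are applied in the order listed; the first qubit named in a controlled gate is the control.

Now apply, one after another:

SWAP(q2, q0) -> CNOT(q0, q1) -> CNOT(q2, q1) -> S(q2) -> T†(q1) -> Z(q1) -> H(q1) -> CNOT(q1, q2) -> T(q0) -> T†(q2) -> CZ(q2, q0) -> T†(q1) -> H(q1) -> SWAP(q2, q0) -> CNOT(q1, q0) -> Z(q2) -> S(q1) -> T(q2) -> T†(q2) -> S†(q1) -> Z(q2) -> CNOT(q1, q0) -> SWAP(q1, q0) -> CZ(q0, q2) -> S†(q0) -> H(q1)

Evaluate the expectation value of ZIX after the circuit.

In the final state, ZIX has expectation 0. Key observation: gates 15-22 undo each other exactly, leaving only the rest of the circuit to track.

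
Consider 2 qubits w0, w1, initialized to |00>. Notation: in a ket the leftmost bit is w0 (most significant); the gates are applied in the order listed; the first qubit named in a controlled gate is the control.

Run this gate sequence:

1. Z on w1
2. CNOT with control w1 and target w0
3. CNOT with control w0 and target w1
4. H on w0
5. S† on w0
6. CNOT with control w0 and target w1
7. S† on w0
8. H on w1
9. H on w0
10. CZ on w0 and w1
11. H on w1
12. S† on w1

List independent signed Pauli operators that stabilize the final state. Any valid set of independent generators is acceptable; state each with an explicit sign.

One valid set of independent stabilizer generators is +XZ, +ZY (any independent generating set of the same group is equally correct).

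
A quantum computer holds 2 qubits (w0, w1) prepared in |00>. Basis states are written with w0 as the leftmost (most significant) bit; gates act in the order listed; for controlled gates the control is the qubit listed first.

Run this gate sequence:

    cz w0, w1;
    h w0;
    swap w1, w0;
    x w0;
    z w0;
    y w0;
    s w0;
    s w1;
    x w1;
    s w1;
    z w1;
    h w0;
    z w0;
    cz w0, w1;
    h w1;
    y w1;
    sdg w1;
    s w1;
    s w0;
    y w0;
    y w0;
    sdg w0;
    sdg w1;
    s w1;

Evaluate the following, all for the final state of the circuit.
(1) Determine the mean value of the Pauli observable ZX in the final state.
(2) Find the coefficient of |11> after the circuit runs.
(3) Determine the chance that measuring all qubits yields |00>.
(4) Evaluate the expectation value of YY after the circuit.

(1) In the final state, ZX has expectation 0. Key observation: steps 17-24 multiply out to the identity, so the circuit reduces to the remaining gates.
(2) The final state's coefficient on |11> equals sqrt(2)*I/2.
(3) A full measurement returns |00> with probability 1/2.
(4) In the final state, YY has expectation -1.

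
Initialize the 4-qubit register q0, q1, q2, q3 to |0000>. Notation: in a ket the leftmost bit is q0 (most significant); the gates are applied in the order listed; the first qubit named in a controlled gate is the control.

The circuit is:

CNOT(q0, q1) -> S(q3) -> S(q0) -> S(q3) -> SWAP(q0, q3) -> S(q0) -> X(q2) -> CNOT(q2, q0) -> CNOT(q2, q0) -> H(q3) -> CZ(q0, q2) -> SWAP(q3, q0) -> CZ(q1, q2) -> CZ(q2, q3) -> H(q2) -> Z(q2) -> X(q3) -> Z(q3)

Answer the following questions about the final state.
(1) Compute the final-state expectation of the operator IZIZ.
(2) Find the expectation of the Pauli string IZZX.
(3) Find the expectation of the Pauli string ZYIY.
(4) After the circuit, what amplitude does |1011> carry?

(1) The observable IZIZ averages to -1.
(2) The observable IZZX averages to 0.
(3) In the final state, ZYIY has expectation 0.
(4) The final state's coefficient on |1011> equals -1/2.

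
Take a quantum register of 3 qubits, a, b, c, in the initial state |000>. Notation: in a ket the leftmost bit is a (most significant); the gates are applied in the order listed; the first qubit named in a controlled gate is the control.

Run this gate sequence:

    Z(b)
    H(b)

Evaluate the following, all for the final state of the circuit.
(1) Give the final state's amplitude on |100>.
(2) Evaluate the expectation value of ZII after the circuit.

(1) |100> carries amplitude 0 in the final state.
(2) The expectation value of ZII is 1.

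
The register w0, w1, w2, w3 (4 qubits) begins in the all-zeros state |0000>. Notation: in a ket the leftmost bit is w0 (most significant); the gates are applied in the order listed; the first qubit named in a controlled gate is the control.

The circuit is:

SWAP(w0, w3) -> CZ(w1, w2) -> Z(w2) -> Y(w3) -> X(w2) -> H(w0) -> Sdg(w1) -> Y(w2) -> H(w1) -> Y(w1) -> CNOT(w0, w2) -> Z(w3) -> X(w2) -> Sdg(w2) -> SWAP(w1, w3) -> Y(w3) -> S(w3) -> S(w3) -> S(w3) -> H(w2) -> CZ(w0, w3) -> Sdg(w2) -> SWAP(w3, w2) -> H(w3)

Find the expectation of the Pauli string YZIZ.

In the final state, YZIZ has expectation 0.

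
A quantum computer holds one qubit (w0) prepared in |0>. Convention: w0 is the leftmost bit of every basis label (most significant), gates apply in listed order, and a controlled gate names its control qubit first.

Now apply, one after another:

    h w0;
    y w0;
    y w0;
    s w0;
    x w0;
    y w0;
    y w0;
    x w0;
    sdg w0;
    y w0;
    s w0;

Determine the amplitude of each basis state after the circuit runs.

The final amplitudes are -sqrt(2)*I/2 on |0>, -sqrt(2)/2 on |1>. Key observation: the block from step 4 through step 9 cancels to the identity and can be dropped.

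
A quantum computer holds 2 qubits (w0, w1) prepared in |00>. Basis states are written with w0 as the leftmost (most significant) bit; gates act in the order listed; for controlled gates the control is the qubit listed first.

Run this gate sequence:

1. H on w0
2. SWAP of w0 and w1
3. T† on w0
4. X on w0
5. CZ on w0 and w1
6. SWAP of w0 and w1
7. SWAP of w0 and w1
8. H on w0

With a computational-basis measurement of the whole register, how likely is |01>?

A full measurement returns |01> with probability 1/4.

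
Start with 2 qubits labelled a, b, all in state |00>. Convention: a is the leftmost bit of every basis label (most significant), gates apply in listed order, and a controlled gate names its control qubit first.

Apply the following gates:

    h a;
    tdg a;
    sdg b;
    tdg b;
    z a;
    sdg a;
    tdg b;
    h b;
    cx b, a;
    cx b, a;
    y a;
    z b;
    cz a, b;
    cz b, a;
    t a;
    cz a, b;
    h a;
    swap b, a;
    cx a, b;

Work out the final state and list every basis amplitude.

After the circuit, the state carries amplitude 0 on |00>, -sqrt(2)*exp(3*I*pi/4)/2 on |01>, 0 on |10>, sqrt(2)*exp(3*I*pi/4)/2 on |11>. Key observation: the block from step 9 through step 10 cancels to the identity and can be dropped.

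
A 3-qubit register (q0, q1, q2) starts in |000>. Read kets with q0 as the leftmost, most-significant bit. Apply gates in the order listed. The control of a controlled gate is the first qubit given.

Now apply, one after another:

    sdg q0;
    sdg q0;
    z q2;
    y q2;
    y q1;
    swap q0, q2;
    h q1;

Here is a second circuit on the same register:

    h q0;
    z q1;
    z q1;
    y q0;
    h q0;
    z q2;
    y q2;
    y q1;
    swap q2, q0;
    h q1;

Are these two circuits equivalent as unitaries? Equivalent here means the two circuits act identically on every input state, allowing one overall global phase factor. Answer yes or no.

No, they are not equivalent — no single phase factor reconciles the two unitaries.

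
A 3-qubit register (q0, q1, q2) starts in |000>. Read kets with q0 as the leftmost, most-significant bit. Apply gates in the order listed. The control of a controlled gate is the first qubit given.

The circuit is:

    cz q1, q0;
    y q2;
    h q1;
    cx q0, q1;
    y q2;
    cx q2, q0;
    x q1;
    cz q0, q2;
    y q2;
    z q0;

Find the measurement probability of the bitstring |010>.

The probability of measuring |010> is 0.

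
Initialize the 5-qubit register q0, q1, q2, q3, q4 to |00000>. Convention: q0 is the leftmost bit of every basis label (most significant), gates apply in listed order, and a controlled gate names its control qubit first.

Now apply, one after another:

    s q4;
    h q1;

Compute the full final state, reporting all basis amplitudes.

The final amplitudes are sqrt(2)/2 on |00000>, sqrt(2)/2 on |01000>, and 0 on every other basis state.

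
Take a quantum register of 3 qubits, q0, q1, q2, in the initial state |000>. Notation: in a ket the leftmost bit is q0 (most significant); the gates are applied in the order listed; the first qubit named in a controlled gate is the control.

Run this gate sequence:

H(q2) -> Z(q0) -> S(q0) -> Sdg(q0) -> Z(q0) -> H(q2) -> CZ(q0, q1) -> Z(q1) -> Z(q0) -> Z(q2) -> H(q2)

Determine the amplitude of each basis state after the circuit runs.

The final amplitudes are sqrt(2)/2 on |000>, sqrt(2)/2 on |001>, and 0 on every other basis state. Key observation: the block from step 1 through step 6 cancels to the identity and can be dropped.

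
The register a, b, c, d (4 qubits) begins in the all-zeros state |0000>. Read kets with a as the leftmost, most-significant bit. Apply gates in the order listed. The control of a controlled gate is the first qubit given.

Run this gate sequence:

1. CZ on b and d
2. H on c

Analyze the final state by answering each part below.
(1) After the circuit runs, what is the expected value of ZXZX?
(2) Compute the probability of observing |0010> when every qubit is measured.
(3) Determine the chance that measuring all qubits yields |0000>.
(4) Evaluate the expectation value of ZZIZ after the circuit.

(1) The expectation value of ZXZX is 0.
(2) Outcome |0010> occurs with probability 1/2.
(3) The probability of measuring |0000> is 1/2.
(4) The expectation value of ZZIZ is 1.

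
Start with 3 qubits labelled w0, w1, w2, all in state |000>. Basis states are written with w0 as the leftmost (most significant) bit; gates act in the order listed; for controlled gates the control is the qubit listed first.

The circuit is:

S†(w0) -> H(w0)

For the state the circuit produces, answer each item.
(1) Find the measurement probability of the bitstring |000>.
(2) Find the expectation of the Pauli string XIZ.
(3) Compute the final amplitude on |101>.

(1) The probability of measuring |000> is 1/2.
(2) In the final state, XIZ has expectation 1.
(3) The final state's coefficient on |101> equals 0.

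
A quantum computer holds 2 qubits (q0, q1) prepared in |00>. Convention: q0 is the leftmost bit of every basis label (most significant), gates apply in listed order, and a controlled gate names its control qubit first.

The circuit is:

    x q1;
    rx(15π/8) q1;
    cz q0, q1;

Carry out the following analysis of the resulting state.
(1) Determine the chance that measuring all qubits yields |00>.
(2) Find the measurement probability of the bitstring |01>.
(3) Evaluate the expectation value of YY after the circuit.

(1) A full measurement returns |00> with probability sin(pi/16)**2.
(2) Outcome |01> occurs with probability cos(pi/16)**2.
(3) The observable YY averages to 0.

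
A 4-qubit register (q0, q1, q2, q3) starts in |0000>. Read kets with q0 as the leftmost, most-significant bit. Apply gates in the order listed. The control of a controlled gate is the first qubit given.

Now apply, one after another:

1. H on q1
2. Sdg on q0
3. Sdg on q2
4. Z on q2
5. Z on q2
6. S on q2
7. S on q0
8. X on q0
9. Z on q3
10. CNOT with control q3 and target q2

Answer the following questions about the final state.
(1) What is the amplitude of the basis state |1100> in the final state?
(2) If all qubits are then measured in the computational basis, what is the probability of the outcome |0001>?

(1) The final state's coefficient on |1100> equals sqrt(2)/2.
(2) The probability of measuring |0001> is 0.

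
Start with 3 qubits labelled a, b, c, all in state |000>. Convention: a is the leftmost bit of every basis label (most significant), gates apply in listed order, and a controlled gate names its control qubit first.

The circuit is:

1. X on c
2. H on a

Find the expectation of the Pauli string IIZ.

The observable IIZ averages to -1.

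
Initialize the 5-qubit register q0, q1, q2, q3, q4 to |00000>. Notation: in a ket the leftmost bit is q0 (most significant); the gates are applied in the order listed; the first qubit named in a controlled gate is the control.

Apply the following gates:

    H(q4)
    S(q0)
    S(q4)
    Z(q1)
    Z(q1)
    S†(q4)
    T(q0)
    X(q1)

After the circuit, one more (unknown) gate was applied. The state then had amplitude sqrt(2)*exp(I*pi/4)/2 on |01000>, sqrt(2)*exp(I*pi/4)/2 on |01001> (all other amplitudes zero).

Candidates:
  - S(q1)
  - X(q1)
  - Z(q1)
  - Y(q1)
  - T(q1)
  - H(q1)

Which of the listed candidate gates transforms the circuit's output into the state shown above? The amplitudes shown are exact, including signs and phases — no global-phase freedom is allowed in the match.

The applied gate was T(q1).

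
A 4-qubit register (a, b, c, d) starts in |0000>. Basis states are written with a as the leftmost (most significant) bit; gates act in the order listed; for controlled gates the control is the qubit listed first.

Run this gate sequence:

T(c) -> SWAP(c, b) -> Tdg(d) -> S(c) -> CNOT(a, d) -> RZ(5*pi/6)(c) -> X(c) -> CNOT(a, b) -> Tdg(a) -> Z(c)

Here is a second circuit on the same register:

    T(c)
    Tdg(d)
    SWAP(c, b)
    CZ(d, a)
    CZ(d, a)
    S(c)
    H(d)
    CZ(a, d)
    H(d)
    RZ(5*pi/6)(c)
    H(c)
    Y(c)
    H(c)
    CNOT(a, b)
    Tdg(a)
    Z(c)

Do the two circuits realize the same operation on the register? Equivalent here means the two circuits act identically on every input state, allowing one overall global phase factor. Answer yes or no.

No: there is an input state on which the two circuits produce genuinely different outputs (not merely differing by a phase).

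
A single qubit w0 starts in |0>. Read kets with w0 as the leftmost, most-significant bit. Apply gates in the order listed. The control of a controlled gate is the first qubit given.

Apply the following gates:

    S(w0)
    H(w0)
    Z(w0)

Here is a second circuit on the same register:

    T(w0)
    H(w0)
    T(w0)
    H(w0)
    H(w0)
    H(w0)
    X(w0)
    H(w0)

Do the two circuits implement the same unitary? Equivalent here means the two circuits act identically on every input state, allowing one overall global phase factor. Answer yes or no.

No: there is an input state on which the two circuits produce genuinely different outputs (not merely differing by a phase).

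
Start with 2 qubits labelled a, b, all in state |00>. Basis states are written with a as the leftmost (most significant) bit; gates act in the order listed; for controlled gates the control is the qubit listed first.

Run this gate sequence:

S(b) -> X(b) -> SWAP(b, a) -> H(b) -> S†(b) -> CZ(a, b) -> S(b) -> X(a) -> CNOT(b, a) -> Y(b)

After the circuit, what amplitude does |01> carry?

The amplitude on |01> is sqrt(2)*I/2.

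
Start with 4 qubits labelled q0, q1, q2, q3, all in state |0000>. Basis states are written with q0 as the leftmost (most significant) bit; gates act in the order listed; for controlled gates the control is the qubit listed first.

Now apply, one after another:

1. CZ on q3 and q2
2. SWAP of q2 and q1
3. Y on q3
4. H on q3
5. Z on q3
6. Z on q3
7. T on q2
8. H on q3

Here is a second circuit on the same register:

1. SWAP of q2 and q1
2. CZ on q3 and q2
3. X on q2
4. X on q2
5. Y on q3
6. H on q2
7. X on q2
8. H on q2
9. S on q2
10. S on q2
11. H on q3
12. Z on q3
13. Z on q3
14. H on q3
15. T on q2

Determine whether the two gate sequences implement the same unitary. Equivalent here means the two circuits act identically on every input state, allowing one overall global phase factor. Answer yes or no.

No — the two circuits implement different unitaries, even allowing a global phase.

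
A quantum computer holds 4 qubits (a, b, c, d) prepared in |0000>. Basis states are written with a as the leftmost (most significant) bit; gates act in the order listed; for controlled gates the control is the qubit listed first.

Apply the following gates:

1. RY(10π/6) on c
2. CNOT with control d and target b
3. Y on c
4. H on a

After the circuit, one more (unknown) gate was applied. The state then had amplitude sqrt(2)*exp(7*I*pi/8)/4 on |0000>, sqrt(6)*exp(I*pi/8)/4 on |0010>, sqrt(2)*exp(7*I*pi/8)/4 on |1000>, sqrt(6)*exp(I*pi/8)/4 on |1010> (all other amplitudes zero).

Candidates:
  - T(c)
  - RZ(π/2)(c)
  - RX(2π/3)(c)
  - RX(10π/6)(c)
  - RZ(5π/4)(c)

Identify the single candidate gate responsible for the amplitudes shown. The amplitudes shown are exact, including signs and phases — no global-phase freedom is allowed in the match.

The applied gate was RZ(5π/4)(c).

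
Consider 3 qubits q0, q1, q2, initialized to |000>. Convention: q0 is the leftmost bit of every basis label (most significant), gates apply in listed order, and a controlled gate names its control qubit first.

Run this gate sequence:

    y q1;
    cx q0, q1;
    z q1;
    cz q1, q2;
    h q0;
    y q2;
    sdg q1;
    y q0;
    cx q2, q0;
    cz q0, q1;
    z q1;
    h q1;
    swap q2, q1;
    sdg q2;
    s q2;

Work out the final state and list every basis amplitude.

After the circuit, the state carries amplitude 0 on |000>, 0 on |001>, -1/2 on |010>, 1/2 on |011>, 0 on |100>, 0 on |101>, -1/2 on |110>, 1/2 on |111>.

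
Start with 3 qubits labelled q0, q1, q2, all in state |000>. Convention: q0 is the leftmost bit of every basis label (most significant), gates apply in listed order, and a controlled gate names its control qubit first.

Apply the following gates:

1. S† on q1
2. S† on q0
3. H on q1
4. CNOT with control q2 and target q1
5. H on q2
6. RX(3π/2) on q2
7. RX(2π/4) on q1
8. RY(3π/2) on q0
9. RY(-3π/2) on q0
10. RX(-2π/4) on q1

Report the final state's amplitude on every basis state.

After the circuit, the state carries amplitude sqrt(2)*(-1 - I)/4 on |000>, sqrt(2)*(-1 - I)/4 on |001>, sqrt(2)*(-1 - I)/4 on |010>, sqrt(2)*(-1 - I)/4 on |011>, 0 on |100>, 0 on |101>, 0 on |110>, 0 on |111>.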